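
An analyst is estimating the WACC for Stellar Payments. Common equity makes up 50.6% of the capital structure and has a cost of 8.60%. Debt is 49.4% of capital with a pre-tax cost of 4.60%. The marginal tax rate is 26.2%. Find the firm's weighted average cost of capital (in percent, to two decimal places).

6.03%

After-tax cost of debt = 4.6% × (1 − 26.2%) = 3.3948%.
WACC = 0.506 × 8.6000% + 0.494 × 3.3948% = 6.0286%.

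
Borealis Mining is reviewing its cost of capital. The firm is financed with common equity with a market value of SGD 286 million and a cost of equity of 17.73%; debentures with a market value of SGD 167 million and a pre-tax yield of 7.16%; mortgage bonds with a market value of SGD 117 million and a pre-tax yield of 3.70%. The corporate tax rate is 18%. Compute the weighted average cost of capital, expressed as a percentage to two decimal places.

Total capital V = 286 + 167 + 117 = 570.
Equity: weight = 286/570 = 0.5018; cost = 17.73%.
Debentures: weight = 167/570 = 0.2930; after-tax cost = 7.16% × (1 − 18%) = 5.8712%.
Mortgage bonds: weight = 117/570 = 0.2053; after-tax cost = 3.7% × (1 − 18%) = 3.0340%.
WACC = 0.5018 × 17.7300% + 0.2930 × 5.8712% + 0.2053 × 3.0340% = 11.2390%.

11.24%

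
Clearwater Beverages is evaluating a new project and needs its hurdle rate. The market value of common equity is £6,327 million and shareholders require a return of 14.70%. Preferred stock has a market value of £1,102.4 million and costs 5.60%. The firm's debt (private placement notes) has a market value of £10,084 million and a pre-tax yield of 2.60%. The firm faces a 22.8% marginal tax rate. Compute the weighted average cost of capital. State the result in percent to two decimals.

6.82%

Total capital V = 6327 + 1102.4 + 10084 = 17513.4.
Equity: weight = 6327/17513.4 = 0.3613; cost = 14.7%.
Preferred: weight = 1102.4/17513.4 = 0.0629; cost = 5.6%.
Private placement notes: weight = 10084/17513.4 = 0.5758; after-tax cost = 2.6% × (1 − 22.8%) = 2.0072%.
WACC = 0.3613 × 14.7000% + 0.0629 × 5.6000% + 0.5758 × 2.0072% = 6.8188%.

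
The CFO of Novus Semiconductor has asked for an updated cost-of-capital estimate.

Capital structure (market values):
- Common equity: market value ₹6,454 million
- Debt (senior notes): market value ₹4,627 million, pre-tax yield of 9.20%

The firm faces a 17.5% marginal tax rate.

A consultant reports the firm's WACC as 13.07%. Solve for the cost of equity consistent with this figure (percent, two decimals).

Total capital V = 6454 + 4627 = 11081.
Equity weight = 6454/11081 = 0.5824.
Senior notes weight = 4627/11081 = 0.4176.
Debt contribution = 0.4176 × 9.2% × (1 − 17.5%) = 3.1693%.
Required equity contribution = 13.07% − 3.1693% = 9.9007%.
Re = 9.9007% / 0.5824 = 16.9987%.

17.00%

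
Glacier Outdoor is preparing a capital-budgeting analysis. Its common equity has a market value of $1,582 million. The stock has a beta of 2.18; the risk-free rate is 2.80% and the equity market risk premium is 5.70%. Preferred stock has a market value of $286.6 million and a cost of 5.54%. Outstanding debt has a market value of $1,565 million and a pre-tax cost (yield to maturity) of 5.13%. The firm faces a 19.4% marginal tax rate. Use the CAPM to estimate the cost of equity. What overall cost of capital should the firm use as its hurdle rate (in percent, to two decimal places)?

Cost of equity via CAPM: Re = 2.8% + 2.18 × 5.7% = 15.2260%.
Total capital V = 1582 + 286.6 + 1565 = 3433.6.
Equity: weight = 1582/3433.6 = 0.4607; cost = 15.226%.
Preferred: weight = 286.6/3433.6 = 0.0835; cost = 5.54%.
Debt: weight = 1565/3433.6 = 0.4558; after-tax cost = 5.13% × (1 − 19.4%) = 4.1348%.
WACC = 0.4607 × 15.2260% + 0.0835 × 5.5400% + 0.4558 × 4.1348% = 9.3623%.

9.36%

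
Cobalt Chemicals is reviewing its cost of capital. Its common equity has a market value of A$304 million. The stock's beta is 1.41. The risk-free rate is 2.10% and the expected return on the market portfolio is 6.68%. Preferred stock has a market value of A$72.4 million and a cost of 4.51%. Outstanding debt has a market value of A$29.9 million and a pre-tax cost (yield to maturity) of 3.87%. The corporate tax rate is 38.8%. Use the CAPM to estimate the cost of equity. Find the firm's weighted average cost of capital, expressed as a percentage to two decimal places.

Market risk premium = 6.68% − 2.1% = 4.58%.
Cost of equity via CAPM: Re = 2.1% + 1.41 × 4.58% = 8.5578%.
Total capital V = 304 + 72.4 + 29.9 = 406.3.
Equity: weight = 304/406.3 = 0.7482; cost = 8.5578%.
Preferred: weight = 72.4/406.3 = 0.1782; cost = 4.51%.
Debt: weight = 29.9/406.3 = 0.0736; after-tax cost = 3.87% × (1 − 38.8%) = 2.3684%.
WACC = 0.7482 × 8.5578% + 0.1782 × 4.5100% + 0.0736 × 2.3684% = 7.3810%.

7.38%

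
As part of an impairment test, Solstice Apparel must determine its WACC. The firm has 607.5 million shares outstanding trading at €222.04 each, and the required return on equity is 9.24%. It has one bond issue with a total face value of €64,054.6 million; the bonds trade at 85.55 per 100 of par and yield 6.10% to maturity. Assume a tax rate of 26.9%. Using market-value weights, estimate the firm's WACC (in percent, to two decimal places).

7.86%

Market value of equity E = 222.04 × 607.5m = 134889.3m. Market value of debt D = 64054.6m × 85.55/100 = 54798.7103m.
Total capital V = 134889.3 + 54798.7103 = 189688.0103.
Equity: weight = 134889.3/189688.0103 = 0.7111; cost = 9.24%.
Bonds outstanding: weight = 54798.7103/189688.0103 = 0.2889; after-tax cost = 6.1% × (1 − 26.9%) = 4.4591%.
WACC = 0.7111 × 9.2400% + 0.2889 × 4.4591% = 7.8589%.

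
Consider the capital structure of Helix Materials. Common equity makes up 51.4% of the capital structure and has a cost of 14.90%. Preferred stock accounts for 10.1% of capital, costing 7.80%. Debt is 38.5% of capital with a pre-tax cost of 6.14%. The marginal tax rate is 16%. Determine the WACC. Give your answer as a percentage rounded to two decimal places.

10.43%

After-tax cost of debt = 6.14% × (1 − 16%) = 5.1576%.
WACC = 0.514 × 14.9000% + 0.101 × 7.8000% + 0.385 × 5.1576% = 10.4321%.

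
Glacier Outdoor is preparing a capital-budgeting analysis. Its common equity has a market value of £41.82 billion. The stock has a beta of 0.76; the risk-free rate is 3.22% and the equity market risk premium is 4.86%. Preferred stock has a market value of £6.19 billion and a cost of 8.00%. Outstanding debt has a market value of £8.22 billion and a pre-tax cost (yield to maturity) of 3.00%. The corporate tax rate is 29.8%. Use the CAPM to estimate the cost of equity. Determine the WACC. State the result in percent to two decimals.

6.33%

Cost of equity via CAPM: Re = 3.22% + 0.76 × 4.86% = 6.9136%.
Total capital V = 41.82 + 6.19 + 8.22 = 56.23.
Equity: weight = 41.82/56.23 = 0.7437; cost = 6.9136%.
Preferred: weight = 6.19/56.23 = 0.1101; cost = 8%.
Debt: weight = 8.22/56.23 = 0.1462; after-tax cost = 3% × (1 − 29.8%) = 2.1060%.
WACC = 0.7437 × 6.9136% + 0.1101 × 8.0000% + 0.1462 × 2.1060% = 6.3304%.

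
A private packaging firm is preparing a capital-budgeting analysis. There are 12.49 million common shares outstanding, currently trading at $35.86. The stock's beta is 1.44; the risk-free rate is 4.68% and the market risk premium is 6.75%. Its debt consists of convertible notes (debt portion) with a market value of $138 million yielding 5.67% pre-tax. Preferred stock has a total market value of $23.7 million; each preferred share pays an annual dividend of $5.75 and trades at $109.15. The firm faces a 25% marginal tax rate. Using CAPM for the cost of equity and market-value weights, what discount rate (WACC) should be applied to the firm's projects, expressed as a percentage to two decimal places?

Cost of equity via CAPM: Re = 4.68% + 1.44 × 6.75% = 14.4000%.
Cost of preferred: Rp = 5.75 / 109.15 = 5.2680%.
Market value of equity E = 35.86 × 12.49m = 447.8914m.
Total capital V = 447.8914 + 23.7 + 138 = 609.5914.
Equity: weight = 447.8914/609.5914 = 0.7347; cost = 14.4%.
Preferred: weight = 23.7/609.5914 = 0.0389; cost = 5.268%.
Convertible notes (debt portion): weight = 138/609.5914 = 0.2264; after-tax cost = 5.67% × (1 − 25%) = 4.2525%.
WACC = 0.7347 × 14.4000% + 0.0389 × 5.2680% + 0.2264 × 4.2525% = 11.7478%.

11.75%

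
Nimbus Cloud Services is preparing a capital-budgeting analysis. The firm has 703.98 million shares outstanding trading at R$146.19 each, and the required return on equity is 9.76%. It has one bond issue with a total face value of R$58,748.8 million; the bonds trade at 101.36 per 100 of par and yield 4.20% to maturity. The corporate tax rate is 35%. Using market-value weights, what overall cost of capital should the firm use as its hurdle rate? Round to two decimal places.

7.18%

Market value of equity E = 146.19 × 703.98m = 102914.8362m. Market value of debt D = 58748.8m × 101.36/100 = 59547.78368m.
Total capital V = 102914.8362 + 59547.78368 = 162462.61988.
Equity: weight = 102914.8362/162462.61988 = 0.6335; cost = 9.76%.
Bonds outstanding: weight = 59547.78368/162462.61988 = 0.3665; after-tax cost = 4.2% × (1 − 35%) = 2.7300%.
WACC = 0.6335 × 9.7600% + 0.3665 × 2.7300% = 7.1833%.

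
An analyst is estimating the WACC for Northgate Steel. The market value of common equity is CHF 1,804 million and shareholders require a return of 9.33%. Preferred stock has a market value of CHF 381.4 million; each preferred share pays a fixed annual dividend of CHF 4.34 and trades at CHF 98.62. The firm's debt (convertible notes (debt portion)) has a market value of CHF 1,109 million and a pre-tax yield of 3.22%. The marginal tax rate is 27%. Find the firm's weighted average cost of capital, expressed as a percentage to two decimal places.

6.41%

Cost of preferred: Rp = 4.34 / 98.62 = 4.4007%.
Total capital V = 1804 + 381.4 + 1109 = 3294.4.
Equity: weight = 1804/3294.4 = 0.5476; cost = 9.33%.
Preferred: weight = 381.4/3294.4 = 0.1158; cost = 4.4007%.
Convertible notes (debt portion): weight = 1109/3294.4 = 0.3366; after-tax cost = 3.22% × (1 − 27%) = 2.3506%.
WACC = 0.5476 × 9.3300% + 0.1158 × 4.4007% + 0.3366 × 2.3506% = 6.4098%.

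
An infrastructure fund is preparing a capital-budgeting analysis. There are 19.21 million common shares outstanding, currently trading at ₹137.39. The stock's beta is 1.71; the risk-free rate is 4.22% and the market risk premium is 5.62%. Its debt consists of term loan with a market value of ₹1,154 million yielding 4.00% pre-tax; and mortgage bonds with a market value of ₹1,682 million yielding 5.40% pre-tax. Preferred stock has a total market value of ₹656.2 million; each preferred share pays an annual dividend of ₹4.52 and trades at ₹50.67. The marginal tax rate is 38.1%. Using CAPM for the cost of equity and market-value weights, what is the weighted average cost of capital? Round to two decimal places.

8.29%

Cost of equity via CAPM: Re = 4.22% + 1.71 × 5.62% = 13.8302%.
Cost of preferred: Rp = 4.52 / 50.67 = 8.9205%.
Market value of equity E = 137.39 × 19.21m = 2639.2619m.
Total capital V = 2639.2619 + 656.2 + 1154 + 1682 = 6131.4619.
Equity: weight = 2639.2619/6131.4619 = 0.4304; cost = 13.8302%.
Preferred: weight = 656.2/6131.4619 = 0.1070; cost = 8.9205%.
Term loan: weight = 1154/6131.4619 = 0.1882; after-tax cost = 4% × (1 − 38.1%) = 2.4760%.
Mortgage bonds: weight = 1682/6131.4619 = 0.2743; after-tax cost = 5.4% × (1 − 38.1%) = 3.3426%.
WACC = 0.4304 × 13.8302% + 0.1070 × 8.9205% + 0.1882 × 2.4760% + 0.2743 × 3.3426% = 8.2908%.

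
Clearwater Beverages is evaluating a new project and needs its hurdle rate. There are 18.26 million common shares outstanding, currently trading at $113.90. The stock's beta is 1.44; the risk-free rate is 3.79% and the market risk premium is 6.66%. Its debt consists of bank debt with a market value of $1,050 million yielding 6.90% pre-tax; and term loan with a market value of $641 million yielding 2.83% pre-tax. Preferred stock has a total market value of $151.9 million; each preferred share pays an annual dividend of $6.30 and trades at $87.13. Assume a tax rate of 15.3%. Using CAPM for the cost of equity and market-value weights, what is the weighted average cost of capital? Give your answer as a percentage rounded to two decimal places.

Cost of equity via CAPM: Re = 3.79% + 1.44 × 6.66% = 13.3804%.
Cost of preferred: Rp = 6.3 / 87.13 = 7.2306%.
Market value of equity E = 113.9 × 18.26m = 2079.814m.
Total capital V = 2079.814 + 151.9 + 1050 + 641 = 3922.714.
Equity: weight = 2079.814/3922.714 = 0.5302; cost = 13.3804%.
Preferred: weight = 151.9/3922.714 = 0.0387; cost = 7.2306%.
Bank debt: weight = 1050/3922.714 = 0.2677; after-tax cost = 6.9% × (1 − 15.3%) = 5.8443%.
Term loan: weight = 641/3922.714 = 0.1634; after-tax cost = 2.83% × (1 − 15.3%) = 2.3970%.
WACC = 0.5302 × 13.3804% + 0.0387 × 7.2306% + 0.2677 × 5.8443% + 0.1634 × 2.3970% = 9.3303%.

9.33%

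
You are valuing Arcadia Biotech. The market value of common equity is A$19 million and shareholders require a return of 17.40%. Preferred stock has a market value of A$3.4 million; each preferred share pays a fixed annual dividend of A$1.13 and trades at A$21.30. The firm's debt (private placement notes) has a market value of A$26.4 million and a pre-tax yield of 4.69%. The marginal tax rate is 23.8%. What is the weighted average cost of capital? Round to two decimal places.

Cost of preferred: Rp = 1.13 / 21.3 = 5.3052%.
Total capital V = 19 + 3.4 + 26.4 = 48.8.
Equity: weight = 19/48.8 = 0.3893; cost = 17.4%.
Preferred: weight = 3.4/48.8 = 0.0697; cost = 5.3052%.
Private placement notes: weight = 26.4/48.8 = 0.5410; after-tax cost = 4.69% × (1 − 23.8%) = 3.5738%.
WACC = 0.3893 × 17.4000% + 0.0697 × 5.3052% + 0.5410 × 3.5738% = 9.0776%.

9.08%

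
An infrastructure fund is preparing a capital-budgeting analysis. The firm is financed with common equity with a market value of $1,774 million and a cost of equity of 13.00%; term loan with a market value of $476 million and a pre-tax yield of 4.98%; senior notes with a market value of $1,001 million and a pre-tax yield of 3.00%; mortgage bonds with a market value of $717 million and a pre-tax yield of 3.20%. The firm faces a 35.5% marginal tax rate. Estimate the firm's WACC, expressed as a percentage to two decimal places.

7.06%

Total capital V = 1774 + 476 + 1001 + 717 = 3968.
Equity: weight = 1774/3968 = 0.4471; cost = 13%.
Term loan: weight = 476/3968 = 0.1200; after-tax cost = 4.98% × (1 − 35.5%) = 3.2121%.
Senior notes: weight = 1001/3968 = 0.2523; after-tax cost = 3% × (1 − 35.5%) = 1.9350%.
Mortgage bonds: weight = 717/3968 = 0.1807; after-tax cost = 3.2% × (1 − 35.5%) = 2.0640%.
WACC = 0.4471 × 13.0000% + 0.1200 × 3.2121% + 0.2523 × 1.9350% + 0.1807 × 2.0640% = 7.0584%.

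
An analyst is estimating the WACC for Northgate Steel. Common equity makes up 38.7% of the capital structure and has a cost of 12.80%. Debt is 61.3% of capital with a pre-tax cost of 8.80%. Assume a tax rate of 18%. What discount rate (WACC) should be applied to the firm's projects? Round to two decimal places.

9.38%

After-tax cost of debt = 8.8% × (1 − 18%) = 7.2160%.
WACC = 0.387 × 12.8000% + 0.613 × 7.2160% = 9.3770%.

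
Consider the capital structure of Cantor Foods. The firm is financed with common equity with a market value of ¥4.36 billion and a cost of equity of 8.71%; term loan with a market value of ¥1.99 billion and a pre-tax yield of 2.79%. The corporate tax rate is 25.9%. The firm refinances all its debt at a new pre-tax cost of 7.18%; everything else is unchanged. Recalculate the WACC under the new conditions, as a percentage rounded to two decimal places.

7.65%

After the change:
Total capital V = 4.36 + 1.99 = 6.35.
Equity: weight = 4.36/6.35 = 0.6866; cost = 8.71%.
Term loan: weight = 1.99/6.35 = 0.3134; after-tax cost = 7.18% × (1 − 25.9%) = 5.3204%.
WACC = 0.6866 × 8.7100% + 0.3134 × 5.3204% = 7.6477%.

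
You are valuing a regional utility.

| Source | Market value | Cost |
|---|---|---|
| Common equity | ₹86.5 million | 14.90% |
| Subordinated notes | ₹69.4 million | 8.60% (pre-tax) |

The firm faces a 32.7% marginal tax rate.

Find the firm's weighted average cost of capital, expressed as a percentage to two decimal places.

10.84%

Total capital V = 86.5 + 69.4 = 155.9.
Equity: weight = 86.5/155.9 = 0.5548; cost = 14.9%.
Subordinated notes: weight = 69.4/155.9 = 0.4452; after-tax cost = 8.6% × (1 − 32.7%) = 5.7878%.
WACC = 0.5548 × 14.9000% + 0.4452 × 5.7878% = 10.8436%.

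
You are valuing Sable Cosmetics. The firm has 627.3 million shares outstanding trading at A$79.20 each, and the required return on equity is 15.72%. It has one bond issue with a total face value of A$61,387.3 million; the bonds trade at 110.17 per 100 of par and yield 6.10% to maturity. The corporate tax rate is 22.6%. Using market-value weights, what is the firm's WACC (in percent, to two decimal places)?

Market value of equity E = 79.2 × 627.3m = 49682.16m. Market value of debt D = 61387.3m × 110.17/100 = 67630.38841m.
Total capital V = 49682.16 + 67630.38841 = 117312.54841.
Equity: weight = 49682.16/117312.54841 = 0.4235; cost = 15.72%.
Bonds outstanding: weight = 67630.38841/117312.54841 = 0.5765; after-tax cost = 6.1% × (1 − 22.6%) = 4.7214%.
WACC = 0.4235 × 15.7200% + 0.5765 × 4.7214% = 9.3793%.

9.38%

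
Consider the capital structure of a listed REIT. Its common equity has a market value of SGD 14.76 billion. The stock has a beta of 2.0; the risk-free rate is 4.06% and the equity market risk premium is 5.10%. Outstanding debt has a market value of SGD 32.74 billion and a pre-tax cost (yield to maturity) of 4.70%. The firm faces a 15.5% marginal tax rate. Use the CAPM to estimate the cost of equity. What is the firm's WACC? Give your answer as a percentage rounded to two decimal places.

7.17%

Cost of equity via CAPM: Re = 4.06% + 2.0 × 5.1% = 14.2600%.
Total capital V = 14.76 + 32.74 = 47.5.
Equity: weight = 14.76/47.5 = 0.3107; cost = 14.26%.
Debt: weight = 32.74/47.5 = 0.6893; after-tax cost = 4.7% × (1 − 15.5%) = 3.9715%.
WACC = 0.3107 × 14.2600% + 0.6893 × 3.9715% = 7.1685%.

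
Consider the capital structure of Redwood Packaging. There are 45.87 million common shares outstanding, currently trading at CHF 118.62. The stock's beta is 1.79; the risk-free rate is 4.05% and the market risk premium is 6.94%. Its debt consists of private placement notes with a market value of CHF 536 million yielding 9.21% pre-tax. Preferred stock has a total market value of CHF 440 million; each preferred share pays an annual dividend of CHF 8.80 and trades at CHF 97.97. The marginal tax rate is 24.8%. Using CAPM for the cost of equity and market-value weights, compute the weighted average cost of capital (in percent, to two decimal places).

15.16%

Cost of equity via CAPM: Re = 4.05% + 1.79 × 6.94% = 16.4726%.
Cost of preferred: Rp = 8.8 / 97.97 = 8.9823%.
Market value of equity E = 118.62 × 45.87m = 5441.0994m.
Total capital V = 5441.0994 + 440 + 536 = 6417.0994.
Equity: weight = 5441.0994/6417.0994 = 0.8479; cost = 16.4726%.
Preferred: weight = 440/6417.0994 = 0.0686; cost = 8.9823%.
Private placement notes: weight = 536/6417.0994 = 0.0835; after-tax cost = 9.21% × (1 − 24.8%) = 6.9259%.
WACC = 0.8479 × 16.4726% + 0.0686 × 8.9823% + 0.0835 × 6.9259% = 15.1616%.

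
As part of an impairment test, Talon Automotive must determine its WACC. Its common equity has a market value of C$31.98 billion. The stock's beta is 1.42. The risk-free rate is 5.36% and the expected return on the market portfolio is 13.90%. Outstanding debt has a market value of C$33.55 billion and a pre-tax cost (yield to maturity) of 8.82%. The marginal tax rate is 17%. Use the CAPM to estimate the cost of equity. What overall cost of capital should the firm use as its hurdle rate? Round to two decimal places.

Market risk premium = 13.9% − 5.36% = 8.54%.
Cost of equity via CAPM: Re = 5.36% + 1.42 × 8.54% = 17.4868%.
Total capital V = 31.98 + 33.55 = 65.53.
Equity: weight = 31.98/65.53 = 0.4880; cost = 17.4868%.
Debt: weight = 33.55/65.53 = 0.5120; after-tax cost = 8.82% × (1 − 17%) = 7.3206%.
WACC = 0.4880 × 17.4868% + 0.5120 × 7.3206% = 12.2819%.

12.28%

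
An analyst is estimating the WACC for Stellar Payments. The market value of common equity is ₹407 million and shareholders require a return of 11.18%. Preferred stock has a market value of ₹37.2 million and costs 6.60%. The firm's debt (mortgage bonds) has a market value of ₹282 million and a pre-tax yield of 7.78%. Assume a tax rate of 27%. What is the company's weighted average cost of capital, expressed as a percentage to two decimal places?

Total capital V = 407 + 37.2 + 282 = 726.2.
Equity: weight = 407/726.2 = 0.5605; cost = 11.18%.
Preferred: weight = 37.2/726.2 = 0.0512; cost = 6.6%.
Mortgage bonds: weight = 282/726.2 = 0.3883; after-tax cost = 7.78% × (1 − 27%) = 5.6794%.
WACC = 0.5605 × 11.1800% + 0.0512 × 6.6000% + 0.3883 × 5.6794% = 8.8094%.

8.81%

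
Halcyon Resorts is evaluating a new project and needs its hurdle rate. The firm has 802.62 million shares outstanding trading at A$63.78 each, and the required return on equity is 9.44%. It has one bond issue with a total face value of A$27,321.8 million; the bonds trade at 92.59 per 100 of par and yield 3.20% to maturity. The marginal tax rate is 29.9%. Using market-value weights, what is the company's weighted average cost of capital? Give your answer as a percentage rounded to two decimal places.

Market value of equity E = 63.78 × 802.62m = 51191.1036m. Market value of debt D = 27321.8m × 92.59/100 = 25297.25462m.
Total capital V = 51191.1036 + 25297.25462 = 76488.35822.
Equity: weight = 51191.1036/76488.35822 = 0.6693; cost = 9.44%.
Bonds outstanding: weight = 25297.25462/76488.35822 = 0.3307; after-tax cost = 3.2% × (1 − 29.9%) = 2.2432%.
WACC = 0.6693 × 9.4400% + 0.3307 × 2.2432% = 7.0598%.

7.06%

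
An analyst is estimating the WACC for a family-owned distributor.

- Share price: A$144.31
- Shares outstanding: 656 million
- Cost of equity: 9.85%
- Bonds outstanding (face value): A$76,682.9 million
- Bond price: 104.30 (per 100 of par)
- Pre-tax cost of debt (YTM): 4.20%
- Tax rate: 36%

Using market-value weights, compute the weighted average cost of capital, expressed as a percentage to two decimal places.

Market value of equity E = 144.31 × 656m = 94667.36m. Market value of debt D = 76682.9m × 104.3/100 = 79980.2647m.
Total capital V = 94667.36 + 79980.2647 = 174647.6247.
Equity: weight = 94667.36/174647.6247 = 0.5420; cost = 9.85%.
Bonds outstanding: weight = 79980.2647/174647.6247 = 0.4580; after-tax cost = 4.2% × (1 − 36%) = 2.6880%.
WACC = 0.5420 × 9.8500% + 0.4580 × 2.6880% = 6.5701%.

6.57%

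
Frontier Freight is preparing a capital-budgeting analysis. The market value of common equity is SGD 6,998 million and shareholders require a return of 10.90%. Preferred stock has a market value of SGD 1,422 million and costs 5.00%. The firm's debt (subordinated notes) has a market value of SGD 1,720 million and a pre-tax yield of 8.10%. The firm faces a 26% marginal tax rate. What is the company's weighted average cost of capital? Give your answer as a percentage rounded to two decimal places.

9.24%

Total capital V = 6998 + 1422 + 1720 = 10140.
Equity: weight = 6998/10140 = 0.6901; cost = 10.9%.
Preferred: weight = 1422/10140 = 0.1402; cost = 5%.
Subordinated notes: weight = 1720/10140 = 0.1696; after-tax cost = 8.1% × (1 − 26%) = 5.9940%.
WACC = 0.6901 × 10.9000% + 0.1402 × 5.0000% + 0.1696 × 5.9940% = 9.2404%.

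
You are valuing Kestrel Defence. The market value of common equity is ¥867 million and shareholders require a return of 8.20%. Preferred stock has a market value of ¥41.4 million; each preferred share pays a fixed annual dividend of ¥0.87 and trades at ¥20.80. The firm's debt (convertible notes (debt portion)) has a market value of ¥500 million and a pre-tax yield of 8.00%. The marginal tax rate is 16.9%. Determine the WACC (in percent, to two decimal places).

7.53%

Cost of preferred: Rp = 0.87 / 20.8 = 4.1827%.
Total capital V = 867 + 41.4 + 500 = 1408.4.
Equity: weight = 867/1408.4 = 0.6156; cost = 8.2%.
Preferred: weight = 41.4/1408.4 = 0.0294; cost = 4.1827%.
Convertible notes (debt portion): weight = 500/1408.4 = 0.3550; after-tax cost = 8% × (1 − 16.9%) = 6.6480%.
WACC = 0.6156 × 8.2000% + 0.0294 × 4.1827% + 0.3550 × 6.6480% = 7.5309%.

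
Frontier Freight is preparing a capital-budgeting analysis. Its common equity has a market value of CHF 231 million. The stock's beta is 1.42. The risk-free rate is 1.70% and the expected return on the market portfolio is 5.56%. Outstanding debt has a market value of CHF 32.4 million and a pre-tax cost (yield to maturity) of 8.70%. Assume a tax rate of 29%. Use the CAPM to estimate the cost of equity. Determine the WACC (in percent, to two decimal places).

7.06%

Market risk premium = 5.56% − 1.7% = 3.86%.
Cost of equity via CAPM: Re = 1.7% + 1.42 × 3.86% = 7.1812%.
Total capital V = 231 + 32.4 = 263.4.
Equity: weight = 231/263.4 = 0.8770; cost = 7.1812%.
Debt: weight = 32.4/263.4 = 0.1230; after-tax cost = 8.7% × (1 − 29%) = 6.1770%.
WACC = 0.8770 × 7.1812% + 0.1230 × 6.1770% = 7.0577%.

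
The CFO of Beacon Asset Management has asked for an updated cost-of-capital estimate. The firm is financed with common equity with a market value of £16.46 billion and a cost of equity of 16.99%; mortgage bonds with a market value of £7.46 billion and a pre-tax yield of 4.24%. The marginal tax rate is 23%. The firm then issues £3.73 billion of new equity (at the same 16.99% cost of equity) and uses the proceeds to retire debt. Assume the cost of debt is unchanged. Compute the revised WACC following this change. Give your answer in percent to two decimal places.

After the change:
Total capital V = 20.19 + 3.73 = 23.92.
Equity: weight = 20.19/23.92 = 0.8441; cost = 16.99%.
Mortgage bonds: weight = 3.73/23.92 = 0.1559; after-tax cost = 4.24% × (1 − 23%) = 3.2648%.
WACC = 0.8441 × 16.9900% + 0.1559 × 3.2648% = 14.8497%.

14.85%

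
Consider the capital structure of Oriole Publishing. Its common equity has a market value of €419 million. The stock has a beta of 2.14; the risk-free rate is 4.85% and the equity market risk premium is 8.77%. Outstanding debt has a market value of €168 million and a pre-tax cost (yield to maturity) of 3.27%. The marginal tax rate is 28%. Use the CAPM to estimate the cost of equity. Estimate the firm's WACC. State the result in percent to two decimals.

17.53%

Cost of equity via CAPM: Re = 4.85% + 2.14 × 8.77% = 23.6178%.
Total capital V = 419 + 168 = 587.
Equity: weight = 419/587 = 0.7138; cost = 23.6178%.
Debt: weight = 168/587 = 0.2862; after-tax cost = 3.27% × (1 − 28%) = 2.3544%.
WACC = 0.7138 × 23.6178% + 0.2862 × 2.3544% = 17.5322%.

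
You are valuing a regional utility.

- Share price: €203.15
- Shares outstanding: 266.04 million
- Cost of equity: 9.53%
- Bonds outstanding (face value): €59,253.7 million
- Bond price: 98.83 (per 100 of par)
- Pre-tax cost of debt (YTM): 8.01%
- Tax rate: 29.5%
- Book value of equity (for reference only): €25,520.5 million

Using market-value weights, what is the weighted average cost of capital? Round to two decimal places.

7.51%

Market value of equity E = 203.15 × 266.04m = 54046.026m. Market value of debt D = 59253.7m × 98.83/100 = 58560.43171m.
Total capital V = 54046.026 + 58560.43171 = 112606.45771.
Equity: weight = 54046.026/112606.45771 = 0.4800; cost = 9.53%.
Bonds outstanding: weight = 58560.43171/112606.45771 = 0.5200; after-tax cost = 8.01% × (1 − 29.5%) = 5.6471%.
WACC = 0.4800 × 9.5300% + 0.5200 × 5.6471% = 7.5107%.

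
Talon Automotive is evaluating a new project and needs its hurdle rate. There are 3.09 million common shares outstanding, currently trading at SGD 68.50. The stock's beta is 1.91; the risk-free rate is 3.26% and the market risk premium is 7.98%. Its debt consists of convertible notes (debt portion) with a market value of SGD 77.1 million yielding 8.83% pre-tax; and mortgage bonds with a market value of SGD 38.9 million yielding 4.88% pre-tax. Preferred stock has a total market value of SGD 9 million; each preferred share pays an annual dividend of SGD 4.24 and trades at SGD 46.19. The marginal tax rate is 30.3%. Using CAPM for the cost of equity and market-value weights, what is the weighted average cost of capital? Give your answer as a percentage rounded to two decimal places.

Cost of equity via CAPM: Re = 3.26% + 1.91 × 7.98% = 18.5018%.
Cost of preferred: Rp = 4.24 / 46.19 = 9.1795%.
Market value of equity E = 68.5 × 3.09m = 211.665m.
Total capital V = 211.665 + 9 + 77.1 + 38.9 = 336.665.
Equity: weight = 211.665/336.665 = 0.6287; cost = 18.5018%.
Preferred: weight = 9/336.665 = 0.0267; cost = 9.1795%.
Convertible notes (debt portion): weight = 77.1/336.665 = 0.2290; after-tax cost = 8.83% × (1 − 30.3%) = 6.1545%.
Mortgage bonds: weight = 38.9/336.665 = 0.1155; after-tax cost = 4.88% × (1 − 30.3%) = 3.4014%.
WACC = 0.6287 × 18.5018% + 0.0267 × 9.1795% + 0.2290 × 6.1545% + 0.1155 × 3.4014% = 13.6801%.

13.68%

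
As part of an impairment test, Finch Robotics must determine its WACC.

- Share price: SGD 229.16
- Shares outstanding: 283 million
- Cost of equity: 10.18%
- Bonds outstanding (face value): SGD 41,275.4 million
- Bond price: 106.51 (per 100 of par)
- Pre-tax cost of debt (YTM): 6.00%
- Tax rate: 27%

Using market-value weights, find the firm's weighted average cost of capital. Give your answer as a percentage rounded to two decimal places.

Market value of equity E = 229.16 × 283m = 64852.28m. Market value of debt D = 41275.4m × 106.51/100 = 43962.42854m.
Total capital V = 64852.28 + 43962.42854 = 108814.70854.
Equity: weight = 64852.28/108814.70854 = 0.5960; cost = 10.18%.
Bonds outstanding: weight = 43962.42854/108814.70854 = 0.4040; after-tax cost = 6% × (1 − 27%) = 4.3800%.
WACC = 0.5960 × 10.1800% + 0.4040 × 4.3800% = 7.8367%.

7.84%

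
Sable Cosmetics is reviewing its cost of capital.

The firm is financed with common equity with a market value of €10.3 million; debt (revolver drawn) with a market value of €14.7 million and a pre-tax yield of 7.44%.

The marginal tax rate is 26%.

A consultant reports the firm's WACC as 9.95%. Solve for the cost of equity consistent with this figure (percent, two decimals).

Total capital V = 10.3 + 14.7 = 25.
Equity weight = 10.3/25 = 0.4120.
Revolver drawn weight = 14.7/25 = 0.5880.
Debt contribution = 0.5880 × 7.44% × (1 − 26%) = 3.2373%.
Required equity contribution = 9.95% − 3.2373% = 6.7127%.
Re = 6.7127% / 0.4120 = 16.2930%.

16.29%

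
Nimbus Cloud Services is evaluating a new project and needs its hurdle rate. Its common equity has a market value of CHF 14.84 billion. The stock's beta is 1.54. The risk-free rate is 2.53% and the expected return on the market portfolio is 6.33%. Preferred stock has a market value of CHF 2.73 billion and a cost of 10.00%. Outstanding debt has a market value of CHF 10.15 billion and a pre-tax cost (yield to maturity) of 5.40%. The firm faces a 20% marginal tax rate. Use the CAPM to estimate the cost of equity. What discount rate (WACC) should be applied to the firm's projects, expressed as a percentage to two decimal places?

7.05%

Market risk premium = 6.33% − 2.53% = 3.8%.
Cost of equity via CAPM: Re = 2.53% + 1.54 × 3.8% = 8.3820%.
Total capital V = 14.84 + 2.73 + 10.15 = 27.72.
Equity: weight = 14.84/27.72 = 0.5354; cost = 8.382%.
Preferred: weight = 2.73/27.72 = 0.0985; cost = 10%.
Debt: weight = 10.15/27.72 = 0.3662; after-tax cost = 5.4% × (1 − 20%) = 4.3200%.
WACC = 0.5354 × 8.3820% + 0.0985 × 10.0000% + 0.3662 × 4.3200% = 7.0540%.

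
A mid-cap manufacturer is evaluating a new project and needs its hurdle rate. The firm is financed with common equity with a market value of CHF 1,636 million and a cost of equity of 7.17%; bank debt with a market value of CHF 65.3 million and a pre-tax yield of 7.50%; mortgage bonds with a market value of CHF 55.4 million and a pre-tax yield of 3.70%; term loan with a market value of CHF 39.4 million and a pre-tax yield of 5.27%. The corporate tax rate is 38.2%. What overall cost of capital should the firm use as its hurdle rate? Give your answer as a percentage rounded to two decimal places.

6.84%

Total capital V = 1636 + 65.3 + 55.4 + 39.4 = 1796.1.
Equity: weight = 1636/1796.1 = 0.9109; cost = 7.17%.
Bank debt: weight = 65.3/1796.1 = 0.0364; after-tax cost = 7.5% × (1 − 38.2%) = 4.6350%.
Mortgage bonds: weight = 55.4/1796.1 = 0.0308; after-tax cost = 3.7% × (1 − 38.2%) = 2.2866%.
Term loan: weight = 39.4/1796.1 = 0.0219; after-tax cost = 5.27% × (1 − 38.2%) = 3.2569%.
WACC = 0.9109 × 7.1700% + 0.0364 × 4.6350% + 0.0308 × 2.2866% + 0.0219 × 3.2569% = 6.8414%.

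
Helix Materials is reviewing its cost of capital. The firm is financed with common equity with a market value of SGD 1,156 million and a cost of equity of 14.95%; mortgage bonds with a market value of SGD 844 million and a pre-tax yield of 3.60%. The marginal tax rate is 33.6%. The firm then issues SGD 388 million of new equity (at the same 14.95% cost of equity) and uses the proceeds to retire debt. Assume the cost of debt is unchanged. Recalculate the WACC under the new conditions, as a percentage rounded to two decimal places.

After the change:
Total capital V = 1544 + 456 = 2000.
Equity: weight = 1544/2000 = 0.7720; cost = 14.95%.
Mortgage bonds: weight = 456/2000 = 0.2280; after-tax cost = 3.6% × (1 − 33.6%) = 2.3904%.
WACC = 0.7720 × 14.9500% + 0.2280 × 2.3904% = 12.0864%.

12.09%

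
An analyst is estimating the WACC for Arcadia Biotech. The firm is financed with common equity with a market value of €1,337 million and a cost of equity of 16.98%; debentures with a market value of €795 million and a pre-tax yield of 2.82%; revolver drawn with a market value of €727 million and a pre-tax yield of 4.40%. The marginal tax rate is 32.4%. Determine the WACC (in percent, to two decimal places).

Total capital V = 1337 + 795 + 727 = 2859.
Equity: weight = 1337/2859 = 0.4676; cost = 16.98%.
Debentures: weight = 795/2859 = 0.2781; after-tax cost = 2.82% × (1 − 32.4%) = 1.9063%.
Revolver drawn: weight = 727/2859 = 0.2543; after-tax cost = 4.4% × (1 − 32.4%) = 2.9744%.
WACC = 0.4676 × 16.9800% + 0.2781 × 1.9063% + 0.2543 × 2.9744% = 9.2271%.

9.23%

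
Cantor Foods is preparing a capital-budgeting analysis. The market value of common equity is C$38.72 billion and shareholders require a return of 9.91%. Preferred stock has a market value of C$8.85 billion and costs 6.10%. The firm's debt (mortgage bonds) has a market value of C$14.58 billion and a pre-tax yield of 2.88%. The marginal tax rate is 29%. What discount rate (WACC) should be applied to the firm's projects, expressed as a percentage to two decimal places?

Total capital V = 38.72 + 8.85 + 14.58 = 62.15.
Equity: weight = 38.72/62.15 = 0.6230; cost = 9.91%.
Preferred: weight = 8.85/62.15 = 0.1424; cost = 6.1%.
Mortgage bonds: weight = 14.58/62.15 = 0.2346; after-tax cost = 2.88% × (1 − 29%) = 2.0448%.
WACC = 0.6230 × 9.9100% + 0.1424 × 6.1000% + 0.2346 × 2.0448% = 7.5223%.

7.52%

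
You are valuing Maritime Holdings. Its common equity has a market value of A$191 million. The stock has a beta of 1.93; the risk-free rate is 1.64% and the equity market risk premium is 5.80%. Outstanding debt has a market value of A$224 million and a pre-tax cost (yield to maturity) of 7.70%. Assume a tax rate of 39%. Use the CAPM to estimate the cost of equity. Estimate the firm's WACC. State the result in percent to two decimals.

Cost of equity via CAPM: Re = 1.64% + 1.93 × 5.8% = 12.8340%.
Total capital V = 191 + 224 = 415.
Equity: weight = 191/415 = 0.4602; cost = 12.834%.
Debt: weight = 224/415 = 0.5398; after-tax cost = 7.7% × (1 − 39%) = 4.6970%.
WACC = 0.4602 × 12.8340% + 0.5398 × 4.6970% = 8.4420%.

8.44%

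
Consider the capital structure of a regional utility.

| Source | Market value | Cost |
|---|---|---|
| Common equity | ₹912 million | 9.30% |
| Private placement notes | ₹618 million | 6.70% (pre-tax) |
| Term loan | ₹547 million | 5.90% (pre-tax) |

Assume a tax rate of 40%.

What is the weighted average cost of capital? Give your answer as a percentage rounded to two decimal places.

Total capital V = 912 + 618 + 547 = 2077.
Equity: weight = 912/2077 = 0.4391; cost = 9.3%.
Private placement notes: weight = 618/2077 = 0.2975; after-tax cost = 6.7% × (1 − 40%) = 4.0200%.
Term loan: weight = 547/2077 = 0.2634; after-tax cost = 5.9% × (1 − 40%) = 3.5400%.
WACC = 0.4391 × 9.3000% + 0.2975 × 4.0200% + 0.2634 × 3.5400% = 6.2120%.

6.21%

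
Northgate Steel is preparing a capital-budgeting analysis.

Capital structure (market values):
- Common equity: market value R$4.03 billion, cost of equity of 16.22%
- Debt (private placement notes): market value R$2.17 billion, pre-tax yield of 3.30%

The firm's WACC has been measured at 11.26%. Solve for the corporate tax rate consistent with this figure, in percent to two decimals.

37.92%

Total capital V = 4.03 + 2.17 = 6.2.
Equity weight = 4.03/6.2 = 0.6500.
Private placement notes weight = 2.17/6.2 = 0.3500.
Equity contribution = 0.6500 × 16.22% = 10.5430%.
Debt contribution must be 11.26% − 10.5430% = 0.7170%.
0.3500 × 3.3% × (1 − T) = 0.7170%  ⇒  (1 − T) = 0.6208.
T = 37.9221%.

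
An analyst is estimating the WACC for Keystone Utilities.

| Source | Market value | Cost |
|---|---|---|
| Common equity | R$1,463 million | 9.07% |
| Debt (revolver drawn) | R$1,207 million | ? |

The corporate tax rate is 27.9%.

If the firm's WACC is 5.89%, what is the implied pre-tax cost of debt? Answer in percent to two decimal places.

2.82%

Total capital V = 1463 + 1207 = 2670.
Equity weight = 1463/2670 = 0.5479.
Revolver drawn weight = 1207/2670 = 0.4521.
Equity contribution = 0.5479 × 9.07% = 4.9698%.
Remaining for debt = 5.89% − 4.9698% = 0.9202%.
Rd × (1 − 27.9%) × 0.4521 = 0.9202%  ⇒  Rd = 2.8232%.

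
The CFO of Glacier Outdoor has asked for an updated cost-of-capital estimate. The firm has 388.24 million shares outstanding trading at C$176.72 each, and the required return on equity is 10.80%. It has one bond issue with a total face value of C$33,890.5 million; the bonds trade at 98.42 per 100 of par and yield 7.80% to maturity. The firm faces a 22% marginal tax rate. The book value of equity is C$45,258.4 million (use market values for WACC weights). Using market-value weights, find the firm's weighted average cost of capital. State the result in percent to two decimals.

9.26%

Market value of equity E = 176.72 × 388.24m = 68609.7728m. Market value of debt D = 33890.5m × 98.42/100 = 33355.0301m.
Total capital V = 68609.7728 + 33355.0301 = 101964.8029.
Equity: weight = 68609.7728/101964.8029 = 0.6729; cost = 10.8%.
Bonds outstanding: weight = 33355.0301/101964.8029 = 0.3271; after-tax cost = 7.8% × (1 − 22%) = 6.0840%.
WACC = 0.6729 × 10.8000% + 0.3271 × 6.0840% = 9.2573%.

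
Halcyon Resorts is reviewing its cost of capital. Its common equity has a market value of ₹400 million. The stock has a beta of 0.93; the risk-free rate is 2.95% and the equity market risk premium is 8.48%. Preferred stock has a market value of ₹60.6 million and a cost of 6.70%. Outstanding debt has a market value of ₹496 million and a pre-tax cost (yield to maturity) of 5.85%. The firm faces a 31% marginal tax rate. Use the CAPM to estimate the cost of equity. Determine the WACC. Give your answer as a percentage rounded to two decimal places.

Cost of equity via CAPM: Re = 2.95% + 0.93 × 8.48% = 10.8364%.
Total capital V = 400 + 60.6 + 496 = 956.6.
Equity: weight = 400/956.6 = 0.4181; cost = 10.8364%.
Preferred: weight = 60.6/956.6 = 0.0633; cost = 6.7%.
Debt: weight = 496/956.6 = 0.5185; after-tax cost = 5.85% × (1 − 31%) = 4.0365%.
WACC = 0.4181 × 10.8364% + 0.0633 × 6.7000% + 0.5185 × 4.0365% = 7.0486%.

7.05%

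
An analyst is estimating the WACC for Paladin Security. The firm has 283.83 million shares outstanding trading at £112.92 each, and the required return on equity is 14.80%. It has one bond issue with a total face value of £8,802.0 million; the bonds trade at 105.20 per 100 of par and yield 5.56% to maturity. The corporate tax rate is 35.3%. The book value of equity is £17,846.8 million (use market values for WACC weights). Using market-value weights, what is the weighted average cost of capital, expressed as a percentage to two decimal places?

Market value of equity E = 112.92 × 283.83m = 32050.0836m. Market value of debt D = 8802m × 105.2/100 = 9259.704m.
Total capital V = 32050.0836 + 9259.704 = 41309.7876.
Equity: weight = 32050.0836/41309.7876 = 0.7758; cost = 14.8%.
Bonds outstanding: weight = 9259.704/41309.7876 = 0.2242; after-tax cost = 5.56% × (1 − 35.3%) = 3.5973%.
WACC = 0.7758 × 14.8000% + 0.2242 × 3.5973% = 12.2889%.

12.29%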